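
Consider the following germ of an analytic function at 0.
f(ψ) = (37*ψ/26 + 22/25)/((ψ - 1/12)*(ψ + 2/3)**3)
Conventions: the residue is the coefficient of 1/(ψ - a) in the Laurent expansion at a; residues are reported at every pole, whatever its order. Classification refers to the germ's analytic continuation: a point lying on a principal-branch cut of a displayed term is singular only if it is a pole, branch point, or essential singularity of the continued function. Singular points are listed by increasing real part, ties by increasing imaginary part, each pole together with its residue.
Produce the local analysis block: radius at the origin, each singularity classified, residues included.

Denominator factor (ψ + 2/3)^3: pole of order 3 at -2/3, modulus 2/3.
Denominator factor (ψ - 1/12): pole of order 1 at 1/12, modulus 1/12.
The radius of convergence is the smallest modulus among the singular points: 1/12.
At the order-3 pole -2/3 set g(ψ) = (ψ - (-2/3))^3*f(ψ) = (37*ψ/26 + 22/25)/(ψ - 1/12).
Order-3 pole: residue = g''(a)/2; g''(-2/3) = -124624/26325, so the residue is -62312/26325.
At the order-1 pole 1/12 set g(ψ) = (ψ - (1/12))*f(ψ) = (37*ψ/26 + 22/25)/(ψ + 2/3)**3.
Simple pole: residue = g(a) at a = 1/12, which is 62312/26325.
List the singular points by increasing real part (a conjugate pair: the negative imaginary part first).

Radius of convergence at 0: 1/12.
At -2/3: a pole of order 3; residue -62312/26325.
At 1/12: a pole of order 1; residue 62312/26325.


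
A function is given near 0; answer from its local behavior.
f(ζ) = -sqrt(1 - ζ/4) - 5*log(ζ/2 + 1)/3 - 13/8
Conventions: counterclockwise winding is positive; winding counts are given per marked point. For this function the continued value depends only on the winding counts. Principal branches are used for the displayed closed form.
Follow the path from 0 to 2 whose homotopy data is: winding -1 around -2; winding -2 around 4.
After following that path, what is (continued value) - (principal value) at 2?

Continued minus principal equals (10/3)*pi*i.

The rational part is single-valued and drops out of the difference; each branch term changes only by its own monodromy.
(-1)*sqrt(1 - ζ/(4)): winding -2 is even, the square root returns to the same sheet, contribution 0.
(-5/3)*log(1 - ζ/(-2)): each positive loop around -2 adds 2*pi*i to the log, so winding -1 contributes (-5/3)*(-1)*2*pi*i = (10/3)*pi*i.
Summing the contributions at ζ = 2 gives (10/3)*pi*i.


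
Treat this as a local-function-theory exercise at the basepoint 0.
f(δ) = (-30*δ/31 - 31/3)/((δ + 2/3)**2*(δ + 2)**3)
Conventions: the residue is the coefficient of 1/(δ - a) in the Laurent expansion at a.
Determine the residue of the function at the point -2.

At the order-3 pole -2 set g(δ) = (δ - (-2))^3*f(δ) = (-30*δ/31 - 31/3)/(δ + 2/3)**2.
Order-3 pole: residue = g''(a)/2; g''(-2) = -69741/3968, so the residue is -69741/7936.

The residue is -69741/7936.


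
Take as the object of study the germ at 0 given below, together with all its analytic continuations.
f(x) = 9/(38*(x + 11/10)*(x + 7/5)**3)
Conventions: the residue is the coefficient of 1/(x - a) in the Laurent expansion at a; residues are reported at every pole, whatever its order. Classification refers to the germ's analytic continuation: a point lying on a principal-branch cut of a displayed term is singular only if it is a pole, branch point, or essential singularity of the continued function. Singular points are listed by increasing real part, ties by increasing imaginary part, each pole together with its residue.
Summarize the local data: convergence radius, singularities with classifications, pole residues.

Radius of convergence at 0: 11/10.
At -7/5: a pole of order 3; residue -500/57.
At -11/10: a pole of order 1; residue 500/57.

Denominator factor (x + 11/10): pole of order 1 at -11/10, modulus 11/10.
Denominator factor (x + 7/5)^3: pole of order 3 at -7/5, modulus 7/5.
The radius of convergence is the smallest modulus among the singular points: 11/10.
At the order-3 pole -7/5 set g(x) = (x - (-7/5))^3*f(x) = 9/(38*(x + 11/10)).
Order-3 pole: residue = g''(a)/2; g''(-7/5) = -1000/57, so the residue is -500/57.
At the order-1 pole -11/10 set g(x) = (x - (-11/10))*f(x) = 9/(38*(x + 7/5)**3).
Simple pole: residue = g(a) at a = -11/10, which is 500/57.
List the singular points by increasing real part (a conjugate pair: the negative imaginary part first).


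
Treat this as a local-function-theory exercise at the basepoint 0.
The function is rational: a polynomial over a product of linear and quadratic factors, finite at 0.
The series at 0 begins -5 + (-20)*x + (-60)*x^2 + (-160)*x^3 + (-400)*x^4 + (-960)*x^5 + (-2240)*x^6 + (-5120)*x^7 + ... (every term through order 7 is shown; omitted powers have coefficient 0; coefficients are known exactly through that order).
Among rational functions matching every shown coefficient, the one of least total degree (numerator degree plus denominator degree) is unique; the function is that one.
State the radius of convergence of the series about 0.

No rational of total degree below 2 reproduces all 8 coefficients; solving the [0/2] Pade equations on them gives f(x) = -5/(4*(x - 1/2)**2), whose expansion matches every shown term.
Denominator factor (x - 1/2)^2: pole of order 2 at 1/2, modulus 1/2.
The radius of convergence is the smallest modulus among the singular points: 1/2.

The radius of convergence is 1/2.


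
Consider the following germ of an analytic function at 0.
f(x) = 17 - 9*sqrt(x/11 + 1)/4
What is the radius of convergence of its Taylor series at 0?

Branch term (-9/4)*sqrt(1 - x/(-11)): its argument vanishes at x = -11, a square-root branch point, modulus 11.
The radius of convergence is the smallest modulus among the singular points: 11.

The radius of convergence is 11.


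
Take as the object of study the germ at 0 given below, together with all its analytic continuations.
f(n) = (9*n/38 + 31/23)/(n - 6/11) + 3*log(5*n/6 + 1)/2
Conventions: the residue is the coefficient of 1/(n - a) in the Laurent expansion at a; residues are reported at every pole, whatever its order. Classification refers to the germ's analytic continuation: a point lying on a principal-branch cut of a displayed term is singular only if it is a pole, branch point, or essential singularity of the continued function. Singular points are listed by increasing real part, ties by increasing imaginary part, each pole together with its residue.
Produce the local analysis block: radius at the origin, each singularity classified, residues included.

Radius of convergence at 0: 6/11.
At -6/5: a logarithmic branch point.
At 6/11: a pole of order 1; residue 7100/4807.

Denominator factor (n - 6/11): pole of order 1 at 6/11, modulus 6/11.
Branch term (3/2)*log(1 - n/(-6/5)): its argument vanishes at n = -6/5, a logarithmic branch point, modulus 6/5.
The radius of convergence is the smallest modulus among the singular points: 6/11.
The branch term is analytic at 6/11 and contributes nothing to the residue; only the rational part matters.
At the order-1 pole 6/11 set g(n) = (n - (6/11))*(rational part) = 9*n/38 + 31/23.
Simple pole: residue = g(a) at a = 6/11, which is 7100/4807.
List the singular points by increasing real part (a conjugate pair: the negative imaginary part first).


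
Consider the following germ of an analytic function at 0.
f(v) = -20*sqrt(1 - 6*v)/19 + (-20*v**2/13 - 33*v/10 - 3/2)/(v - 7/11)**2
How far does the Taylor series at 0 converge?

Denominator factor (v - 7/11)^2: pole of order 2 at 7/11, modulus 7/11.
Branch term (-20/19)*sqrt(1 - v/(1/6)): its argument vanishes at v = 1/6, a square-root branch point, modulus 1/6.
The radius of convergence is the smallest modulus among the singular points: 1/6.

The radius of convergence is 1/6.


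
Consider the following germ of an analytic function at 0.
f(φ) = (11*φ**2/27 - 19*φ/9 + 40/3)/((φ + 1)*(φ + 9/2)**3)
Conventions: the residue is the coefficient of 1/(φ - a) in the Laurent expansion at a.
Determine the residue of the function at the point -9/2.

At the order-3 pole -9/2 set g(φ) = (φ - (-9/2))^3*f(φ) = (11*φ**2/27 - 19*φ/9 + 40/3)/(φ + 1).
Order-3 pole: residue = g''(a)/2; g''(-9/2) = -6848/9261, so the residue is -3424/9261.

The residue is -3424/9261.


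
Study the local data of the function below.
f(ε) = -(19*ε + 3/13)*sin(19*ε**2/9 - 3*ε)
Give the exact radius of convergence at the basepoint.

The factor -sin(19*ε**2/9 - 3*ε) is entire and contributes no finite singular point.
The polynomial part has no poles.
No finite singular points: the Taylor series at 0 converges everywhere.

The radius of convergence is infinite.


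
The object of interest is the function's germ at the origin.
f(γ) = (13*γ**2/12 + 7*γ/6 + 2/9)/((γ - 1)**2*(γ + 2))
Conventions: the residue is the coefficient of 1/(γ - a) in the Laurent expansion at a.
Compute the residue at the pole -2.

The residue is 20/81.

At the order-1 pole -2 set g(γ) = (γ - (-2))*f(γ) = (13*γ**2/12 + 7*γ/6 + 2/9)/(γ - 1)**2.
Simple pole: residue = g(a) at a = -2, which is 20/81.


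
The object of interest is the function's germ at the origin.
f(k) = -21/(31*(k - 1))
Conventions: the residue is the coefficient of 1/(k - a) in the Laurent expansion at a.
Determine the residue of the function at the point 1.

The residue is -21/31.

At the order-1 pole 1 set g(k) = (k - (1))*f(k) = -21/31.
Simple pole: residue = g(a) at a = 1, which is -21/31.


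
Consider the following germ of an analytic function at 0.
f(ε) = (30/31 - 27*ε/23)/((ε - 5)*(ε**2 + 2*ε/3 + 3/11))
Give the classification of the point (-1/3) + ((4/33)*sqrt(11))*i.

The denominator factor ε**2 + 2*ε/3 + 3/11 vanishes at (-1/3) + ((4/33)*sqrt(11))*i and appears to the power 1; the numerator there equals (969/713) - ((36/253)*sqrt(11))*i, nonzero, and no other factor vanishes.
Hence a pole whose order is the multiplicity, 1.

The point is a pole of order 1.


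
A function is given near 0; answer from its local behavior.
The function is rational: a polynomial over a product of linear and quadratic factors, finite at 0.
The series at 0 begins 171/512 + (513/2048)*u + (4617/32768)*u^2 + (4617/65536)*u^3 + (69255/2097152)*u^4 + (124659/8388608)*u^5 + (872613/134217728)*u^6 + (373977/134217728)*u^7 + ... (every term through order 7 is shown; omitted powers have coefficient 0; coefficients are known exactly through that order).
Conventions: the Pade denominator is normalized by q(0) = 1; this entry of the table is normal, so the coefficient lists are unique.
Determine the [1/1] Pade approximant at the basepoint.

The Pade approximant has numerator coefficients [171/512, 513/8192]; denominator coefficients [1, -9/16].

Taylor coefficients needed (read off): a_0 = 171/512, a_1 = 513/2048, a_2 = 4617/32768.
Write the denominator as Q(u) = 1 + q1*u. Requiring Q*f - P = O(u^3) with deg P <= 1 kills the coefficients of u^2..u^2 in Q*f:
  u^2: a_2 + q1*a_1 = 0, i.e. 4617/32768 + (513/2048)*q1 = 0.
Solving this linear system: q1 = -9/16.
The numerator is Q*f truncated at degree 1: P0 = a_0 = 171/512; P1 = a_1 + q1*a_0 = 513/8192.


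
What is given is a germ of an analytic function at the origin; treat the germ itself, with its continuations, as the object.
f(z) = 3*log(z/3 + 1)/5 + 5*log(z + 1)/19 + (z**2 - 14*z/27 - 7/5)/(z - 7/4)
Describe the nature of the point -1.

The point is a logarithmic branch point.

The term (5/19)*log(1 - z/(-1)) has argument 1 - -1/(-1) = 0 at -1: a logarithmic (infinitely-sheeted) branch point; the remaining terms are analytic or single-valued there.


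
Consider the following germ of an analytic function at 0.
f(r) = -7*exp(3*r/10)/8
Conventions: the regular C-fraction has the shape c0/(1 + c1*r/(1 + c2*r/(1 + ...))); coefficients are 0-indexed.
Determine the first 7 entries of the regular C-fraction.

The regular C-fraction coefficients are [-7/8, -3/10, 3/20, -1/20, 1/20, -3/100, 3/100].

Taylor coefficients (expand at 0): a_0 = -7/8, a_1 = -21/80, a_2 = -63/1600, a_3 = -63/16000, a_4 = -189/640000, a_5 = -567/32000000, a_6 = -567/640000000.
c0 = a_0 = -7/8. Peel one level at a time: if S = 1 + c*r/S' with S'(0) = 1, then c is the r-coefficient of S and S' = c*r/(S - 1).
S_1 = c0/f = 1 + (-3/10)*r + (9/200)*r^2 + ...; c1 = -3/10.
S_2 = c1*r/(S_1 - 1) = 1 + (3/20)*r + (3/400)*r^2 + ...; c2 = 3/20.
S_3 = c2*r/(S_2 - 1) = 1 + (-1/20)*r + (1/400)*r^2 + ...; c3 = -1/20.
S_4 = c3*r/(S_3 - 1) = 1 + (1/20)*r + (3/2000)*r^2 + ...; c4 = 1/20.
S_5 = c4*r/(S_4 - 1) = 1 + (-3/100)*r + (9/10000)*r^2 + ...; c5 = -3/100.
S_6 = c5*r/(S_5 - 1) = 1 + (3/100)*r + ...; c6 = 3/100.


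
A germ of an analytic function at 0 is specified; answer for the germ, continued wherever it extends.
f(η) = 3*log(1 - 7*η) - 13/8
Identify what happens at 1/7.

The term (3)*log(1 - η/(1/7)) has argument 1 - 1/7/(1/7) = 0 at 1/7: a logarithmic (infinitely-sheeted) branch point; the remaining terms are analytic or single-valued there.

The point is a logarithmic branch point.


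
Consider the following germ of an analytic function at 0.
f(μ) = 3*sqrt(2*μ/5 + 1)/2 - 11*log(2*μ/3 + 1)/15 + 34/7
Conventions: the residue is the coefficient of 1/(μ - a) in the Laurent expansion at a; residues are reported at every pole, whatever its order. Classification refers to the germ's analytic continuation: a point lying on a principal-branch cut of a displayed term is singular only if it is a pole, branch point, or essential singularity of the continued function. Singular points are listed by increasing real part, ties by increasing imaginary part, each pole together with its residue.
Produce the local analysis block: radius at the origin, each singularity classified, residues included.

Branch term (-11/15)*log(1 - μ/(-3/2)): its argument vanishes at μ = -3/2, a logarithmic branch point, modulus 3/2.
Branch term (3/2)*sqrt(1 - μ/(-5/2)): its argument vanishes at μ = -5/2, a square-root branch point, modulus 5/2.
The radius of convergence is the smallest modulus among the singular points: 3/2.
List the singular points by increasing real part (a conjugate pair: the negative imaginary part first).

Radius of convergence at 0: 3/2.
At -5/2: an algebraic (square-root) branch point.
At -3/2: a logarithmic branch point.


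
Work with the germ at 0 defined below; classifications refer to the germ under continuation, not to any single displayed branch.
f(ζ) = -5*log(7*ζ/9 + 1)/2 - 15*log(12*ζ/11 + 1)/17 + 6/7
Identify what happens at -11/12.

The term (-15/17)*log(1 - ζ/(-11/12)) has argument 1 - -11/12/(-11/12) = 0 at -11/12: a logarithmic (infinitely-sheeted) branch point; the remaining terms are analytic or single-valued there.

The point is a logarithmic branch point.


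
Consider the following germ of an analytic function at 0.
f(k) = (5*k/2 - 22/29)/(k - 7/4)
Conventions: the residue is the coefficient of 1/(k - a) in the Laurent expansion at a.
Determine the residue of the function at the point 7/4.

The residue is 839/232.

At the order-1 pole 7/4 set g(k) = (k - (7/4))*f(k) = 5*k/2 - 22/29.
Simple pole: residue = g(a) at a = 7/4, which is 839/232.


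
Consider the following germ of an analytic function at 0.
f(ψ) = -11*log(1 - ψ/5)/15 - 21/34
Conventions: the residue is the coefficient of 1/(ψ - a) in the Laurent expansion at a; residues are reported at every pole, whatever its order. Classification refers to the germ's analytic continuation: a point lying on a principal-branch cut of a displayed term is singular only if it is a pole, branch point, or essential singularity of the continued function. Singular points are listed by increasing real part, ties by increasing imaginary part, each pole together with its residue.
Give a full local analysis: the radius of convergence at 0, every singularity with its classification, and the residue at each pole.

Radius of convergence at 0: 5.
At 5: a logarithmic branch point.

Branch term (-11/15)*log(1 - ψ/(5)): its argument vanishes at ψ = 5, a logarithmic branch point, modulus 5.
The radius of convergence is the smallest modulus among the singular points: 5.


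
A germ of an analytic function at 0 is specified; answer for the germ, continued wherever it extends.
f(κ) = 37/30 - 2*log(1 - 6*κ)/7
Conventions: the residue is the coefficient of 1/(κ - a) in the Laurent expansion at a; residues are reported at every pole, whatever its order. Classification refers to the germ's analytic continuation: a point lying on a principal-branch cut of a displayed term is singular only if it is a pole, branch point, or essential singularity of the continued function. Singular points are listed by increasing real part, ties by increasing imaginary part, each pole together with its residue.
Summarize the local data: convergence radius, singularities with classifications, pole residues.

Radius of convergence at 0: 1/6.
At 1/6: a logarithmic branch point.

Branch term (-2/7)*log(1 - κ/(1/6)): its argument vanishes at κ = 1/6, a logarithmic branch point, modulus 1/6.
The radius of convergence is the smallest modulus among the singular points: 1/6.


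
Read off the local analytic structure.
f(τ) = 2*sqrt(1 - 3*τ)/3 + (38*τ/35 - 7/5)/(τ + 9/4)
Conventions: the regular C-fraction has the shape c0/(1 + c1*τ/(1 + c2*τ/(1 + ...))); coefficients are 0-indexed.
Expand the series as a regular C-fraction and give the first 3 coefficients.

Taylor coefficients (expand at 0): a_0 = 2/45, a_1 = -683/2835, a_2 = -110977/102060.
c0 = a_0 = 2/45. Peel one level at a time: if S = 1 + c*τ/S' with S'(0) = 1, then c is the τ-coefficient of S and S' = c*τ/(S - 1).
S_1 = c0/f = 1 + (683/126)*τ + (569939/10584)*τ^2 + ...; c1 = 683/126.
S_2 = c1*τ/(S_1 - 1) = 1 + (-569939/57372)*τ + ...; c2 = -569939/57372.

The regular C-fraction coefficients are [2/45, 683/126, -569939/57372].


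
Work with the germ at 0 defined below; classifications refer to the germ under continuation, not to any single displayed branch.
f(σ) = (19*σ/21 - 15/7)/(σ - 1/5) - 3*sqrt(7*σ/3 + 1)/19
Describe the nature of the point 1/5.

The point is a pole of order 1.

The denominator factor σ - 1/5 vanishes at 1/5 and appears to the power 1; the numerator there equals -206/105, nonzero, and no other factor vanishes.
The branch terms are analytic at this point.
Hence a pole whose order is the multiplicity, 1.


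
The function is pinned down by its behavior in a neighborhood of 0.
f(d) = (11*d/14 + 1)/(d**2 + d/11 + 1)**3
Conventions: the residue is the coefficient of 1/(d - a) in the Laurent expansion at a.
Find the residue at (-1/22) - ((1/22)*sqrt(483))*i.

The factor d**2 + d/11 + 1 splits as (d - a)(d - a') with a = (-1/22) - ((1/22)*sqrt(483))*i, a' = (-1/22) + ((1/22)*sqrt(483))*i. At the order-3 pole a set g(d) = (d - a)^3*f(d) = [11*d/14 + 1] / (d - a')^3.
Order-3 pole: residue = g''(a)/2; g''((-1/22) - ((1/22)*sqrt(483))*i) = ((483153/29212967)*sqrt(483))*i, so the residue is ((483153/58425934)*sqrt(483))*i.

The residue is ((483153/58425934)*sqrt(483))*i.


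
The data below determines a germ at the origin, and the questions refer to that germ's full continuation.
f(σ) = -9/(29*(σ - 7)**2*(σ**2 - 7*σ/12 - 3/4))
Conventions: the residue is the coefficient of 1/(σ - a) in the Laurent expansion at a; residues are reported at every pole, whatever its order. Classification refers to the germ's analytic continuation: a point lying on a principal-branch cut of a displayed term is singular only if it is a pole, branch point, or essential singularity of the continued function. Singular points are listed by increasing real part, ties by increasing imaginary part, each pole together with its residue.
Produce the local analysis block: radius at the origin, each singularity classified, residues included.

Radius of convergence at 0: -7/24 + (1/24)*sqrt(481).
At 7/24 - (1/24)*sqrt(481): a pole of order 1; residue -4347/4073050 + (356427/1959137050)*sqrt(481).
At 7/24 + (1/24)*sqrt(481): a pole of order 1; residue -4347/4073050 - (356427/1959137050)*sqrt(481).
At 7: a pole of order 2; residue 4347/2036525.

Denominator factor (σ - 7)^2: pole of order 2 at 7, modulus 7.
Denominator factor (σ**2 - 7*σ/12 - 3/4): discriminant 481/144, real irrational roots 7/24 + (1/24)*sqrt(481) and 7/24 - (1/24)*sqrt(481); poles of order 1, moduli 7/24 + (1/24)*sqrt(481) and -7/24 + (1/24)*sqrt(481).
The radius of convergence is the smallest modulus among the singular points: -7/24 + (1/24)*sqrt(481).
The factor σ**2 - 7*σ/12 - 3/4 splits as (σ - a)(σ - a') with a = 7/24 - (1/24)*sqrt(481), a' = 7/24 + (1/24)*sqrt(481). At the order-1 pole a set g(σ) = (σ - a)*f(σ) = [-9/(29*(σ - 7)**2)] / (σ - a').
Simple pole: residue = g(a) at a = 7/24 - (1/24)*sqrt(481), which is -4347/4073050 + (356427/1959137050)*sqrt(481).
The factor σ**2 - 7*σ/12 - 3/4 splits as (σ - a)(σ - a') with a = 7/24 + (1/24)*sqrt(481), a' = 7/24 - (1/24)*sqrt(481). At the order-1 pole a set g(σ) = (σ - a)*f(σ) = [-9/(29*(σ - 7)**2)] / (σ - a').
Simple pole: residue = g(a) at a = 7/24 + (1/24)*sqrt(481), which is -4347/4073050 - (356427/1959137050)*sqrt(481).
At the order-2 pole 7 set g(σ) = (σ - (7))^2*f(σ) = -9/(29*(σ**2 - 7*σ/12 - 3/4)).
Order-2 pole: residue = g'(a); g'(7) = 4347/2036525, so the residue is 4347/2036525.
List the singular points by increasing real part (a conjugate pair: the negative imaginary part first).


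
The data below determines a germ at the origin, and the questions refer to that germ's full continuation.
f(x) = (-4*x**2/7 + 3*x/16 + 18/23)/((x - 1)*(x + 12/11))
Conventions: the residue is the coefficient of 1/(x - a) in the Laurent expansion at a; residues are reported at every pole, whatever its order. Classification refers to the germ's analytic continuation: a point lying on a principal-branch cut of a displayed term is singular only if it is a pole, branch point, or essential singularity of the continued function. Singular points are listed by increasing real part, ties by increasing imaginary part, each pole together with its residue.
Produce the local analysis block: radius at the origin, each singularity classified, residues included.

Radius of convergence at 0: 1.
At -12/11: a pole of order 1; residue 7947/162932.
At 1: a pole of order 1; residue 11297/59248.

Denominator factor (x + 12/11): pole of order 1 at -12/11, modulus 12/11.
Denominator factor (x - 1): pole of order 1 at 1, modulus 1.
The radius of convergence is the smallest modulus among the singular points: 1.
At the order-1 pole -12/11 set g(x) = (x - (-12/11))*f(x) = (-4*x**2/7 + 3*x/16 + 18/23)/(x - 1).
Simple pole: residue = g(a) at a = -12/11, which is 7947/162932.
At the order-1 pole 1 set g(x) = (x - (1))*f(x) = (-4*x**2/7 + 3*x/16 + 18/23)/(x + 12/11).
Simple pole: residue = g(a) at a = 1, which is 11297/59248.
List the singular points by increasing real part (a conjugate pair: the negative imaginary part first).


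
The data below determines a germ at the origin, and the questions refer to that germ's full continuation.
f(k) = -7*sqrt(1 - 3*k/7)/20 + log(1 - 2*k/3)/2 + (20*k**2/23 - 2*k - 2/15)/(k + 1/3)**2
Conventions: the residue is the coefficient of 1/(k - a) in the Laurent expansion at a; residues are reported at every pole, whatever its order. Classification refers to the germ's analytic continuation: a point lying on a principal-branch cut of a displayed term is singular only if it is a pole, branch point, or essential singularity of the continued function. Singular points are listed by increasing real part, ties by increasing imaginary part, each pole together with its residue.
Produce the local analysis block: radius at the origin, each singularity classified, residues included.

Denominator factor (k + 1/3)^2: pole of order 2 at -1/3, modulus 1/3.
Branch term (1/2)*log(1 - k/(3/2)): its argument vanishes at k = 3/2, a logarithmic branch point, modulus 3/2.
Branch term (-7/20)*sqrt(1 - k/(7/3)): its argument vanishes at k = 7/3, a square-root branch point, modulus 7/3.
The radius of convergence is the smallest modulus among the singular points: 1/3.
The branch terms are analytic at -1/3 and contribute nothing to the residue; only the rational part matters.
At the order-2 pole -1/3 set g(k) = (k - (-1/3))^2*(rational part) = 20*k**2/23 - 2*k - 2/15.
Order-2 pole: residue = g'(a); g'(-1/3) = -178/69, so the residue is -178/69.
List the singular points by increasing real part (a conjugate pair: the negative imaginary part first).

Radius of convergence at 0: 1/3.
At -1/3: a pole of order 2; residue -178/69.
At 3/2: a logarithmic branch point.
At 7/3: an algebraic (square-root) branch point.


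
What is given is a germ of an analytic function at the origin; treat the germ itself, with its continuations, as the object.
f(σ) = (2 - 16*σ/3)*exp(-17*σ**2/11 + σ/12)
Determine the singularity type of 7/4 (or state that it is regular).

The point is a regular point.

There is no denominator, hence no pole anywhere.
The factor exp(-17*σ**2/11 + σ/12) is entire.
So the germ continues analytically to 7/4.


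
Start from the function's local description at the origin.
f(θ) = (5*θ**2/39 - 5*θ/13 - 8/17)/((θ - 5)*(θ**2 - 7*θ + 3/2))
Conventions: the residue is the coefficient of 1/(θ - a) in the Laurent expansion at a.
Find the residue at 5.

The residue is -1076/11271.

At the order-1 pole 5 set g(θ) = (θ - (5))*f(θ) = (5*θ**2/39 - 5*θ/13 - 8/17)/(θ**2 - 7*θ + 3/2).
Simple pole: residue = g(a) at a = 5, which is -1076/11271.


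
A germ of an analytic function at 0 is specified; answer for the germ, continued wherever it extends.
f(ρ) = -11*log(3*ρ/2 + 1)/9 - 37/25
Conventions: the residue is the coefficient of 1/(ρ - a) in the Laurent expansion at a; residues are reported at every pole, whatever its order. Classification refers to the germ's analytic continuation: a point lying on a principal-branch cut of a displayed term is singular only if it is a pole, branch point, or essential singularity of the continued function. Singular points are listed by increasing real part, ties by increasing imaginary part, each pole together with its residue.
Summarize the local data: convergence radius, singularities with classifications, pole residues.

Branch term (-11/9)*log(1 - ρ/(-2/3)): its argument vanishes at ρ = -2/3, a logarithmic branch point, modulus 2/3.
The radius of convergence is the smallest modulus among the singular points: 2/3.

Radius of convergence at 0: 2/3.
At -2/3: a logarithmic branch point.


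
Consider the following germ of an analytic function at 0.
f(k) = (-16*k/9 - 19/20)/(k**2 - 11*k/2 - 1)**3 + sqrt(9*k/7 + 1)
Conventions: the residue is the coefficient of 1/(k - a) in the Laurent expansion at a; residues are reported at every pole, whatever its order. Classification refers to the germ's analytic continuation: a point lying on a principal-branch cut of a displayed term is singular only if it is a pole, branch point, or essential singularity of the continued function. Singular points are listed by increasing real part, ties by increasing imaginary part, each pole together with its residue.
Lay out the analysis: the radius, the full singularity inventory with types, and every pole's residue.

Denominator factor (k**2 - 11*k/2 - 1)^3: discriminant 137/4, real irrational roots 11/4 + (1/4)*sqrt(137) and 11/4 - (1/4)*sqrt(137); poles of order 3, moduli 11/4 + (1/4)*sqrt(137) and -11/4 + (1/4)*sqrt(137).
Branch term (1)*sqrt(1 - k/(-7/9)): its argument vanishes at k = -7/9, a square-root branch point, modulus 7/9.
The radius of convergence is the smallest modulus among the singular points: -11/4 + (1/4)*sqrt(137).
The branch term is analytic at 11/4 - (1/4)*sqrt(137) and contributes nothing to the residue; only the rational part matters.
The factor k**2 - 11*k/2 - 1 splits as (k - a)(k - a') with a = 11/4 - (1/4)*sqrt(137), a' = 11/4 + (1/4)*sqrt(137). At the order-3 pole a set g(k) = (k - a)^3*(rational part) = [-16*k/9 - 19/20] / (k - a')^3.
Order-3 pole: residue = g''(a)/2; g''(11/4 - (1/4)*sqrt(137)) = (33632/38570295)*sqrt(137), so the residue is (16816/38570295)*sqrt(137).
The branch term is analytic at 11/4 + (1/4)*sqrt(137) and contributes nothing to the residue; only the rational part matters.
The factor k**2 - 11*k/2 - 1 splits as (k - a)(k - a') with a = 11/4 + (1/4)*sqrt(137), a' = 11/4 - (1/4)*sqrt(137). At the order-3 pole a set g(k) = (k - a)^3*(rational part) = [-16*k/9 - 19/20] / (k - a')^3.
Order-3 pole: residue = g''(a)/2; g''(11/4 + (1/4)*sqrt(137)) = -(33632/38570295)*sqrt(137), so the residue is -(16816/38570295)*sqrt(137).
List the singular points by increasing real part (a conjugate pair: the negative imaginary part first).

Radius of convergence at 0: -11/4 + (1/4)*sqrt(137).
At -7/9: an algebraic (square-root) branch point.
At 11/4 - (1/4)*sqrt(137): a pole of order 3; residue (16816/38570295)*sqrt(137).
At 11/4 + (1/4)*sqrt(137): a pole of order 3; residue -(16816/38570295)*sqrt(137).


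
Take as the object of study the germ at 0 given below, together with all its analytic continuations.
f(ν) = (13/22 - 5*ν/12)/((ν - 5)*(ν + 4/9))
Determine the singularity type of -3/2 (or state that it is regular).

The point is a regular point.

Denominator factors: ν + 4/9 = -19/18 at ν = -3/2; ν - 5 = -13/2 at ν = -3/2 — none vanishes.
So the germ continues analytically to -3/2.


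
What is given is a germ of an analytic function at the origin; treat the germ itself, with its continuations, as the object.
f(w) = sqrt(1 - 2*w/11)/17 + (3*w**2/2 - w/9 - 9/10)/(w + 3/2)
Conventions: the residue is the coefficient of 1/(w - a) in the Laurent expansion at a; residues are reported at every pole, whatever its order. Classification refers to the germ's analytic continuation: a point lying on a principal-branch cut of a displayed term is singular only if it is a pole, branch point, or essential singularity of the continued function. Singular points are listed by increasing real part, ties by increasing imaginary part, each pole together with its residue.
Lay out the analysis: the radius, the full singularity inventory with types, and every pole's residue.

Radius of convergence at 0: 3/2.
At -3/2: a pole of order 1; residue 317/120.
At 11/2: an algebraic (square-root) branch point.

Denominator factor (w + 3/2): pole of order 1 at -3/2, modulus 3/2.
Branch term (1/17)*sqrt(1 - w/(11/2)): its argument vanishes at w = 11/2, a square-root branch point, modulus 11/2.
The radius of convergence is the smallest modulus among the singular points: 3/2.
The branch term is analytic at -3/2 and contributes nothing to the residue; only the rational part matters.
At the order-1 pole -3/2 set g(w) = (w - (-3/2))*(rational part) = 3*w**2/2 - w/9 - 9/10.
Simple pole: residue = g(a) at a = -3/2, which is 317/120.
List the singular points by increasing real part (a conjugate pair: the negative imaginary part first).


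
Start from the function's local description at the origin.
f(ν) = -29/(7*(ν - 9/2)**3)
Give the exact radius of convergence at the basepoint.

The radius of convergence is 9/2.

Denominator factor (ν - 9/2)^3: pole of order 3 at 9/2, modulus 9/2.
The radius of convergence is the smallest modulus among the singular points: 9/2.


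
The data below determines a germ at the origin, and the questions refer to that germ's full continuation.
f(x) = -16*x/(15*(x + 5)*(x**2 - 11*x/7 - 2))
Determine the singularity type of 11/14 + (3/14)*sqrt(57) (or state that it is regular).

The denominator factor x**2 - 11*x/7 - 2 vanishes at 11/14 + (3/14)*sqrt(57) and appears to the power 1; the numerator there equals -88/105 - (8/35)*sqrt(57), nonzero, and no other factor vanishes.
Hence a pole whose order is the multiplicity, 1.

The point is a pole of order 1.


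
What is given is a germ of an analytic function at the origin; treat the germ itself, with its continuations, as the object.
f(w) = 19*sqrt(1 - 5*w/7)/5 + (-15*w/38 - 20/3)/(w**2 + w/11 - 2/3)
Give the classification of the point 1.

Denominator factors: w**2 + w/11 - 2/3 = 14/33 at w = 1 — none vanishes.
Branch term sqrt(1 - w/(7/5)): argument at 1 is 2/7, nonzero, so 1 is not its branch point (a point on a principal cut is still regular for the continued germ).
So the germ continues analytically to 1.

The point is a regular point.


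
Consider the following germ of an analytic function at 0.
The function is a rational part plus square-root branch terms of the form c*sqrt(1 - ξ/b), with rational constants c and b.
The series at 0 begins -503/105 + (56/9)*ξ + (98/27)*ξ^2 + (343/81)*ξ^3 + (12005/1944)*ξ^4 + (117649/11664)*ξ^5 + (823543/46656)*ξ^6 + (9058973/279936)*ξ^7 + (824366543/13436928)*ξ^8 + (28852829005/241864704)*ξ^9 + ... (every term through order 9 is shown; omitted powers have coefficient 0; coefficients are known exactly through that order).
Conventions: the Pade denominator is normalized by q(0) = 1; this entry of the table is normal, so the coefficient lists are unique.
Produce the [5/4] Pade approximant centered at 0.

The Pade approximant has numerator coefficients [-503/105, 1286/45, -128821/2160, 65807/1296, -940849/62208, 16807/23328]; denominator coefficients [1, -14/3, 343/48, -1715/432, 12005/20736].

Taylor coefficients needed (read off): a_0 = -503/105, a_1 = 56/9, a_2 = 98/27, a_3 = 343/81, a_4 = 12005/1944, a_5 = 117649/11664, a_6 = 823543/46656, a_7 = 9058973/279936, a_8 = 824366543/13436928, a_9 = 28852829005/241864704.
Write the denominator as Q(ξ) = 1 + q1*ξ + q2*ξ^2 + q3*ξ^3 + q4*ξ^4. Requiring Q*f - P = O(ξ^10) with deg P <= 5 kills the coefficients of ξ^6..ξ^9 in Q*f:
  ξ^6: a_6 + q1*a_5 + q2*a_4 + q3*a_3 + q4*a_2 = 0, i.e. 823543/46656 + (117649/11664)*q1 + (12005/1944)*q2 + (343/81)*q3 + (98/27)*q4 = 0.
  ξ^7: a_7 + q1*a_6 + q2*a_5 + q3*a_4 + q4*a_3 = 0, i.e. 9058973/279936 + (823543/46656)*q1 + (117649/11664)*q2 + (12005/1944)*q3 + (343/81)*q4 = 0.
  ξ^8: a_8 + q1*a_7 + q2*a_6 + q3*a_5 + q4*a_4 = 0, i.e. 824366543/13436928 + (9058973/279936)*q1 + (823543/46656)*q2 + (117649/11664)*q3 + (12005/1944)*q4 = 0.
  ξ^9: a_9 + q1*a_8 + q2*a_7 + q3*a_6 + q4*a_5 = 0, i.e. 28852829005/241864704 + (824366543/13436928)*q1 + (9058973/279936)*q2 + (823543/46656)*q3 + (117649/11664)*q4 = 0.
Solving this linear system: q1 = -14/3, q2 = 343/48, q3 = -1715/432, q4 = 12005/20736.
The numerator is Q*f truncated at degree 5: P0 = a_0 = -503/105; P1 = a_1 + q1*a_0 = 1286/45; P2 = a_2 + q1*a_1 + q2*a_0 = -128821/2160; P3 = a_3 + q1*a_2 + q2*a_1 + q3*a_0 = 65807/1296; P4 = a_4 + q1*a_3 + q2*a_2 + q3*a_1 + q4*a_0 = -940849/62208; P5 = a_5 + q1*a_4 + q2*a_3 + q3*a_2 + q4*a_1 = 16807/23328.


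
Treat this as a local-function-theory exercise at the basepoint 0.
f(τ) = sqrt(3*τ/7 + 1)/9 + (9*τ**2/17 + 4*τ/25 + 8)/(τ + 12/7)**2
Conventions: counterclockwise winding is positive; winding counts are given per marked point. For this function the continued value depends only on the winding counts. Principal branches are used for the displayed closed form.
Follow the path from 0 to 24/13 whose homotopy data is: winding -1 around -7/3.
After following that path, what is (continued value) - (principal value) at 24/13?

Continued minus principal equals -(2/819)*sqrt(14833).

The rational part is single-valued and drops out of the difference; each branch term changes only by its own monodromy.
(1/9)*sqrt(1 - τ/(-7/3)): winding -1 is odd, the square root flips sign, contributing -2*(1/9)*sqrt(1 - (24/13)/(-7/3)) = -2*(1/9)*sqrt(163/91) = -(2/819)*sqrt(14833).
Summing the contributions at τ = 24/13 gives -(2/819)*sqrt(14833).


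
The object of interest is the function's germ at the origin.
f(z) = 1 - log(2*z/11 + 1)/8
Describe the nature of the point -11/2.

The term (-1/8)*log(1 - z/(-11/2)) has argument 1 - -11/2/(-11/2) = 0 at -11/2: a logarithmic (infinitely-sheeted) branch point; the remaining terms are analytic or single-valued there.

The point is a logarithmic branch point.


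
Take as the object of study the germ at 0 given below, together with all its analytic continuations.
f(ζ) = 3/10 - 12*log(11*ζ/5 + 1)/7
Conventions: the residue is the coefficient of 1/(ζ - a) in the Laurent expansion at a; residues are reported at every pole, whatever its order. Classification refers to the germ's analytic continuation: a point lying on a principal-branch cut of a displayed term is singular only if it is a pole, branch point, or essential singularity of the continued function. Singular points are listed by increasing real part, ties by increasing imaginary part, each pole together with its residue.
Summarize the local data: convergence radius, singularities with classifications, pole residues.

Branch term (-12/7)*log(1 - ζ/(-5/11)): its argument vanishes at ζ = -5/11, a logarithmic branch point, modulus 5/11.
The radius of convergence is the smallest modulus among the singular points: 5/11.

Radius of convergence at 0: 5/11.
At -5/11: a logarithmic branch point.


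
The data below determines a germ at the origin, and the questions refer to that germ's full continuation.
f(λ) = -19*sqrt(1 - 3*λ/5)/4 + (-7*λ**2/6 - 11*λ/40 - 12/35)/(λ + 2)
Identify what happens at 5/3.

The term (-19/4)*sqrt(1 - λ/(5/3)) has argument 1 - 5/3/(5/3) = 0 at 5/3: a square-root (algebraic, two-sheeted) branch point; the remaining terms are analytic or single-valued there.

The point is an algebraic (square-root) branch point.


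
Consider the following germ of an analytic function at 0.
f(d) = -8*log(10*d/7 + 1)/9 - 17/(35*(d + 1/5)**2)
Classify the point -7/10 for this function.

The point is a logarithmic branch point.

The term (-8/9)*log(1 - d/(-7/10)) has argument 1 - -7/10/(-7/10) = 0 at -7/10: a logarithmic (infinitely-sheeted) branch point; the remaining terms are analytic or single-valued there.


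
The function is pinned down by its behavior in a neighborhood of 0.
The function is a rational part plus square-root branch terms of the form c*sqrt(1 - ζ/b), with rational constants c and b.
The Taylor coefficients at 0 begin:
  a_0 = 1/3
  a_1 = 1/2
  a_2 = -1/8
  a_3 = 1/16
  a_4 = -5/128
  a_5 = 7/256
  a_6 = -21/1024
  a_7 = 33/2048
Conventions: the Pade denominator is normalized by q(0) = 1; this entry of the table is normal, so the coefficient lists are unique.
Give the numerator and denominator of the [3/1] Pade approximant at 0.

Taylor coefficients needed (read off): a_0 = 1/3, a_1 = 1/2, a_2 = -1/8, a_3 = 1/16, a_4 = -5/128.
Write the denominator as Q(ζ) = 1 + q1*ζ. Requiring Q*f - P = O(ζ^5) with deg P <= 3 kills the coefficients of ζ^4..ζ^4 in Q*f:
  ζ^4: a_4 + q1*a_3 = 0, i.e. -5/128 + (1/16)*q1 = 0.
Solving this linear system: q1 = 5/8.
The numerator is Q*f truncated at degree 3: P0 = a_0 = 1/3; P1 = a_1 + q1*a_0 = 17/24; P2 = a_2 + q1*a_1 = 3/16; P3 = a_3 + q1*a_2 = -1/64.

The Pade approximant has numerator coefficients [1/3, 17/24, 3/16, -1/64]; denominator coefficients [1, 5/8].


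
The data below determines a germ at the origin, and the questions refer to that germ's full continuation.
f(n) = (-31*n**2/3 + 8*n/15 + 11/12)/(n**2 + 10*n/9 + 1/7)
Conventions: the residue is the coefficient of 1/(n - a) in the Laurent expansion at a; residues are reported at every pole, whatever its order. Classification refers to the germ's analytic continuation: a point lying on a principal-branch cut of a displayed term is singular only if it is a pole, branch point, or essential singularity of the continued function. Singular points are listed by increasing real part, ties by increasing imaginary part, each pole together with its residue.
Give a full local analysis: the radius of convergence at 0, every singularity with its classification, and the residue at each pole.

Denominator factor (n**2 + 10*n/9 + 1/7): discriminant 376/567, real irrational roots -5/9 + (1/63)*sqrt(658) and -5/9 - (1/63)*sqrt(658); poles of order 1, moduli 5/9 - (1/63)*sqrt(658) and 5/9 + (1/63)*sqrt(658).
The radius of convergence is the smallest modulus among the singular points: 5/9 - (1/63)*sqrt(658).
The factor n**2 + 10*n/9 + 1/7 splits as (n - a)(n - a') with a = -5/9 - (1/63)*sqrt(658), a' = -5/9 + (1/63)*sqrt(658). At the order-1 pole a set g(n) = (n - a)*f(n) = [-31*n**2/3 + 8*n/15 + 11/12] / (n - a').
Simple pole: residue = g(a) at a = -5/9 - (1/63)*sqrt(658), which is 811/135 + (29135/142128)*sqrt(658).
The factor n**2 + 10*n/9 + 1/7 splits as (n - a)(n - a') with a = -5/9 + (1/63)*sqrt(658), a' = -5/9 - (1/63)*sqrt(658). At the order-1 pole a set g(n) = (n - a)*f(n) = [-31*n**2/3 + 8*n/15 + 11/12] / (n - a').
Simple pole: residue = g(a) at a = -5/9 + (1/63)*sqrt(658), which is 811/135 - (29135/142128)*sqrt(658).
List the singular points by increasing real part (a conjugate pair: the negative imaginary part first).

Radius of convergence at 0: 5/9 - (1/63)*sqrt(658).
At -5/9 - (1/63)*sqrt(658): a pole of order 1; residue 811/135 + (29135/142128)*sqrt(658).
At -5/9 + (1/63)*sqrt(658): a pole of order 1; residue 811/135 - (29135/142128)*sqrt(658).
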